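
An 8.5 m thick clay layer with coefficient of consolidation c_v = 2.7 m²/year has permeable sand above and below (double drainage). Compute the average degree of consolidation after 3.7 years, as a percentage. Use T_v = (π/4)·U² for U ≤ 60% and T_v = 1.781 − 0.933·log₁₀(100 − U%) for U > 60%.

Drainage path length: H_d = H/2 = 4.25 m (double drainage).
T_v = c_v·t/H_d² = 2.7×3.7/4.25² = 0.55308.
T_v = 0.55308 corresponds to the U > 60% branch:
U = 1 − 10^((1.781 − T_v)/0.933)/100 = 0.7929

U ≈ 79.3 %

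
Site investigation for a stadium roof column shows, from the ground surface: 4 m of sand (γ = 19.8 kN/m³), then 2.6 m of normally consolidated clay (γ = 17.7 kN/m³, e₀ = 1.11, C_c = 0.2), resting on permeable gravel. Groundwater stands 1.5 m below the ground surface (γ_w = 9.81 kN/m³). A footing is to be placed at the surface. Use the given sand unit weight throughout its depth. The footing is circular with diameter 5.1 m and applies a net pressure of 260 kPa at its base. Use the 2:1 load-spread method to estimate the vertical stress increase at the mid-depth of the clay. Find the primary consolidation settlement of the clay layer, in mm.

Mid-depth of clay below the ground surface: z = 4 + 2.6/2 = 5.3 m.
Total vertical stress at mid-clay: σ_v = 19.8×4 + 17.7×1.3 = 102.21 kPa.
Pore pressure: u = 9.81×(5.3 − 1.5) = 37.278 kPa.
Initial effective stress: σ'_0 = σ_v − u = 102.21 − 37.278 = 64.932 kPa.
Stress increase at mid-clay by the 2:1 spreading method:
Δσ ≈ qD²/(D+z)² = 260×5.1²/(5.1+5.3)² = 62.524 kPa
Final effective stress: σ'_f = σ'_0 + Δσ = 64.932 + 62.524 = 127.46 kPa.
Normally consolidated clay, so the full stress increment lies on the virgin compression line:
S_c = C_c·H/(1+e₀)·log₁₀(σ'_f/σ'_0) = 0.2×2.6/(1+1.11)×log₁₀(127.46/64.932)
    = 0.24645 × 0.29292 = 0.07219 m

S_c ≈ 72.2 mm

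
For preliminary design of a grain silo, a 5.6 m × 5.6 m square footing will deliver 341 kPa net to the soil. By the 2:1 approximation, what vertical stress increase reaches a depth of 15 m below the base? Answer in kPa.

By the 2:1 method the load spreads at 1 horizontal : 2 vertical, so at depth z the loaded area has grown by z in each plan dimension:
Δσ = qBL/((B+z)(L+z)) = 341×5.6×5.6/((5.6+15)(5.6+15)) = 25.2 kPa

Δσ_z ≈ 25.2 kPa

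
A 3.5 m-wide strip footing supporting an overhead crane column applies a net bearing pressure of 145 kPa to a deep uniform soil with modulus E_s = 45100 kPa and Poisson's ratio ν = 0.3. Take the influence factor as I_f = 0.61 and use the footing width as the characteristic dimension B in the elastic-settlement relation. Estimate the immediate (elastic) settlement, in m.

S_e ≈ 0.00625 m

Immediate (elastic) settlement: S_e = q·B·(1−ν²)/E_s · I_f.
S_e = 145 × 3.5 × (1 − 0.3²) / 45100 × 0.61
    = 145 × 3.5 × 0.91 / 45100 × 0.61
    = 0.006246 m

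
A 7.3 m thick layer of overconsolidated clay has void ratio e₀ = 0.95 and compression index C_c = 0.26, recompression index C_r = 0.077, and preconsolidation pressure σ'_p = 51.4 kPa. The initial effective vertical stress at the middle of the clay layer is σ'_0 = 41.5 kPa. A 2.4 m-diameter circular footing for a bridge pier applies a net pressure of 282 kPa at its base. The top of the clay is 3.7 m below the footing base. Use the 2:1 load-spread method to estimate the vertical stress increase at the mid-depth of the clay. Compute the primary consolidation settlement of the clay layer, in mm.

S_c ≈ 82.1 mm

Mid-depth of clay below the footing base: z = 3.7 + 7.3/2 = 7.35 m.
Stress increase at mid-clay by the 2:1 spreading method:
Δσ ≈ qD²/(D+z)² = 282×2.4²/(2.4+7.35)² = 17.087 kPa
Final effective stress: σ'_f = 41.5 + 17.087 = 58.587 kPa.
σ'_f = 58.587 > σ'_p = 51.4 kPa, so the stress path crosses the preconsolidation pressure — recompression up to σ'_p, then virgin compression beyond:
S_c = H/(1+e₀)·[C_r·log₁₀(σ'_p/σ'_0) + C_c·log₁₀(σ'_f/σ'_p)]
    = 7.3/1.95 × [0.077×log₁₀(51.4/41.5) + 0.26×log₁₀(58.587/51.4)]
    = 3.7436 × [0.0071545 + 0.014778] = 0.08211 m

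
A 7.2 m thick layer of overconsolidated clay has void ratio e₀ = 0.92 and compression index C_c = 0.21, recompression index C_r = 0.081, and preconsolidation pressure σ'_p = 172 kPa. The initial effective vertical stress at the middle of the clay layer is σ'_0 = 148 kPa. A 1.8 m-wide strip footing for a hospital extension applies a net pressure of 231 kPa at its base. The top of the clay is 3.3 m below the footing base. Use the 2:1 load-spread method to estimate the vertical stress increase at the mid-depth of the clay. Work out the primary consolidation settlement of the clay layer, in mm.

Mid-depth of clay below the footing base: z = 3.3 + 7.2/2 = 6.9 m.
Stress increase at mid-clay by the 2:1 spreading method:
Δσ = qB/(B+z) = 231×1.8/(1.8+6.9) = 47.793 kPa
Final effective stress: σ'_f = 148 + 47.793 = 195.79 kPa.
σ'_f = 195.79 > σ'_p = 172 kPa, so the stress path crosses the preconsolidation pressure — recompression up to σ'_p, then virgin compression beyond:
S_c = H/(1+e₀)·[C_r·log₁₀(σ'_p/σ'_0) + C_c·log₁₀(σ'_f/σ'_p)]
    = 7.2/1.92 × [0.081×log₁₀(172/148) + 0.21×log₁₀(195.79/172)]
    = 3.75 × [0.0052866 + 0.011815] = 0.06413 m

S_c ≈ 64.1 mm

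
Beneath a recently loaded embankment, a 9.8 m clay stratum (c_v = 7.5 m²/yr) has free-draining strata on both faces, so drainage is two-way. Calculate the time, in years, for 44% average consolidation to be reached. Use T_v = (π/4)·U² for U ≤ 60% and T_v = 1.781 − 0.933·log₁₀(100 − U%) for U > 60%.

Drainage path length: H_d = H/2 = 4.9 m (double drainage).
U ≤ 60%: T_v = (π/4)·U² = (π/4)×0.44² = 0.15205.
t = T_v·H_d²/c_v = 0.15205×4.9²/7.5 = 0.4868 years.

t ≈ 0.487 years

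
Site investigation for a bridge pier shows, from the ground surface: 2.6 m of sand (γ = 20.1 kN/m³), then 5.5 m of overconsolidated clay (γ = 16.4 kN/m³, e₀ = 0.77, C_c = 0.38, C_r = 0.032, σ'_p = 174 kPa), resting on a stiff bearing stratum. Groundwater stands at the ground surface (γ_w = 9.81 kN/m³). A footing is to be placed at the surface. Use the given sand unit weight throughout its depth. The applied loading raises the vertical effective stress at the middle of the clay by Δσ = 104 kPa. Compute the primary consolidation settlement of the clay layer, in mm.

Mid-depth of clay below the ground surface: z = 2.6 + 5.5/2 = 5.35 m.
Total vertical stress at mid-clay: σ_v = 20.1×2.6 + 16.4×2.75 = 97.36 kPa.
Pore pressure: u = 9.81×(5.35 − 0) = 52.483 kPa.
Initial effective stress: σ'_0 = σ_v − u = 97.36 − 52.483 = 44.877 kPa.
Final effective stress: σ'_f = 44.877 + 104 = 148.88 kPa.
σ'_f = 148.88 ≤ σ'_p = 174 kPa, so the clay remains overconsolidated and only the recompression index applies:
S_c = C_r·H/(1+e₀)·log₁₀(σ'_f/σ'_0) = 0.032×5.5/1.77×log₁₀(148.88/44.877)
    = 0.099434 × 0.52081 = 0.05179 m

S_c ≈ 51.8 mm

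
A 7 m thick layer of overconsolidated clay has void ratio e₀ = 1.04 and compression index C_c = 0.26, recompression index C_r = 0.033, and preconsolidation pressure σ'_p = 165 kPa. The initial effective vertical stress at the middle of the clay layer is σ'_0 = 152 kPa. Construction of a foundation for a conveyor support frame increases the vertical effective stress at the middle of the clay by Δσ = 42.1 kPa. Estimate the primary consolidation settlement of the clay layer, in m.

S_c ≈ 0.067 m

Final effective stress: σ'_f = 152 + 42.1 = 194.1 kPa.
σ'_f = 194.1 > σ'_p = 165 kPa, so the stress path crosses the preconsolidation pressure — recompression up to σ'_p, then virgin compression beyond:
S_c = H/(1+e₀)·[C_r·log₁₀(σ'_p/σ'_0) + C_c·log₁₀(σ'_f/σ'_p)]
    = 7/2.04 × [0.033×log₁₀(165/152) + 0.26×log₁₀(194.1/165)]
    = 3.4314 × [0.0011761 + 0.018341] = 0.06697 m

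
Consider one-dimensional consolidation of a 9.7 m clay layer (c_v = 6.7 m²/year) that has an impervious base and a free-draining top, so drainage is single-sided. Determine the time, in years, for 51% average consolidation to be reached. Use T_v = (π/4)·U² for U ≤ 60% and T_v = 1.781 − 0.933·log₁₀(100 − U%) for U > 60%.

Drainage path length: H_d = H = 9.7 m (single drainage).
U ≤ 60%: T_v = (π/4)·U² = (π/4)×0.51² = 0.20428.
t = T_v·H_d²/c_v = 0.20428×9.7²/6.7 = 2.869 years.

t ≈ 2.87 years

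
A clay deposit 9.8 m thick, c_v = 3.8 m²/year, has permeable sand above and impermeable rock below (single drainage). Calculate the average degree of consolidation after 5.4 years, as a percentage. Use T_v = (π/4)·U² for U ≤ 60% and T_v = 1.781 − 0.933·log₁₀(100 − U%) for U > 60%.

U ≈ 52.2 %

Drainage path length: H_d = H = 9.8 m (single drainage).
T_v = c_v·t/H_d² = 3.8×5.4/9.8² = 0.21366.
T_v = 0.21366 corresponds to the U ≤ 60% branch:
U = √(4T_v/π) = 0.5216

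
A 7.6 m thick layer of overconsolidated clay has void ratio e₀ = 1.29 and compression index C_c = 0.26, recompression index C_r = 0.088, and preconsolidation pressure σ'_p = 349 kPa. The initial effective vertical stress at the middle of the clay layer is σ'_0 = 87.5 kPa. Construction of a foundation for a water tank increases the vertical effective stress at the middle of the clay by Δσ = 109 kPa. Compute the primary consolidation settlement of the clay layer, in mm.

S_c ≈ 103 mm

Final effective stress: σ'_f = 87.5 + 109 = 196.5 kPa.
σ'_f = 196.5 ≤ σ'_p = 349 kPa, so the clay remains overconsolidated and only the recompression index applies:
S_c = C_r·H/(1+e₀)·log₁₀(σ'_f/σ'_0) = 0.088×7.6/2.29×log₁₀(196.5/87.5)
    = 0.29205 × 0.35135 = 0.1026 m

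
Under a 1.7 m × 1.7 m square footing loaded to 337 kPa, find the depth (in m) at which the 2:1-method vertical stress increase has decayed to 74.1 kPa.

z ≈ 1.93 m

2:1 spreading — at depth z the loaded area has grown by z in each plan dimension:
qB²/(B+z)² = Δσ_z ⇒ z = B(√(q/Δσ_z) − 1) = 1.7×(√(337/74.1) − 1) = 1.925 m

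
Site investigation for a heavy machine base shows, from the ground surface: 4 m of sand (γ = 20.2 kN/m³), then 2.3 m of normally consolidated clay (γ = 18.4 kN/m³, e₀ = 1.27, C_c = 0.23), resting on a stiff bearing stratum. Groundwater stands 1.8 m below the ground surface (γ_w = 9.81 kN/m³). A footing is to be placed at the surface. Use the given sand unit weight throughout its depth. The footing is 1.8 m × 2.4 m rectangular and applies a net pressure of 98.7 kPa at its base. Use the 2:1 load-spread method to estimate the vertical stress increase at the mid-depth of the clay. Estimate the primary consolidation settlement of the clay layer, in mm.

S_c ≈ 11.3 mm

Mid-depth of clay below the ground surface: z = 4 + 2.3/2 = 5.15 m.
Total vertical stress at mid-clay: σ_v = 20.2×4 + 18.4×1.15 = 101.96 kPa.
Pore pressure: u = 9.81×(5.15 − 1.8) = 32.864 kPa.
Initial effective stress: σ'_0 = σ_v − u = 101.96 − 32.864 = 69.096 kPa.
Stress increase at mid-clay by the 2:1 spreading method:
Δσ = qBL/((B+z)(L+z)) = 98.7×1.8×2.4/((1.8+5.15)(2.4+5.15)) = 8.1259 kPa
Final effective stress: σ'_f = σ'_0 + Δσ = 69.096 + 8.1259 = 77.222 kPa.
Normally consolidated clay, so the full stress increment lies on the virgin compression line:
S_c = C_c·H/(1+e₀)·log₁₀(σ'_f/σ'_0) = 0.23×2.3/(1+1.27)×log₁₀(77.222/69.096)
    = 0.23304 × 0.048288 = 0.01125 m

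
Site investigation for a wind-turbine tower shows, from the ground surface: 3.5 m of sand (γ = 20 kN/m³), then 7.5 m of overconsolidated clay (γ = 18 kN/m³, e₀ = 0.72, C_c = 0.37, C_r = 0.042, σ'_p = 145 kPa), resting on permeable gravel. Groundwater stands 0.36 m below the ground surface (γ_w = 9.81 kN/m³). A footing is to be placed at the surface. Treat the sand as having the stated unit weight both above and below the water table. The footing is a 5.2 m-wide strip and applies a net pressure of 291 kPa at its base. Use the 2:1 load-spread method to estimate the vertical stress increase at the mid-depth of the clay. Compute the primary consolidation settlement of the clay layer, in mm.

S_c ≈ 253 mm

Mid-depth of clay below the ground surface: z = 3.5 + 7.5/2 = 7.25 m.
Total vertical stress at mid-clay: σ_v = 20×3.5 + 18×3.75 = 137.5 kPa.
Pore pressure: u = 9.81×(7.25 − 0.36) = 67.591 kPa.
Initial effective stress: σ'_0 = σ_v − u = 137.5 − 67.591 = 69.909 kPa.
Stress increase at mid-clay by the 2:1 spreading method:
Δσ = qB/(B+z) = 291×5.2/(5.2+7.25) = 121.54 kPa
Final effective stress: σ'_f = 69.909 + 121.54 = 191.45 kPa.
σ'_f = 191.45 > σ'_p = 145 kPa, so the stress path crosses the preconsolidation pressure — recompression up to σ'_p, then virgin compression beyond:
S_c = H/(1+e₀)·[C_r·log₁₀(σ'_p/σ'_0) + C_c·log₁₀(σ'_f/σ'_p)]
    = 7.5/1.72 × [0.042×log₁₀(145/69.909) + 0.37×log₁₀(191.45/145)]
    = 4.3605 × [0.013307 + 0.044654] = 0.2527 m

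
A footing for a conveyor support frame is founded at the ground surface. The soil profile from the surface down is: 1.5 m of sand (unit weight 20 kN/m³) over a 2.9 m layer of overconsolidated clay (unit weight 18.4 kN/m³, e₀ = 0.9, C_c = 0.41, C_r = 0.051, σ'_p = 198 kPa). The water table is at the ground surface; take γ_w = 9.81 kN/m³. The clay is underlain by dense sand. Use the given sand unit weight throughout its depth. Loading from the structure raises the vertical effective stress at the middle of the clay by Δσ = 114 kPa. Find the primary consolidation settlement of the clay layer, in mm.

S_c ≈ 55.1 mm

Mid-depth of clay below the ground surface: z = 1.5 + 2.9/2 = 2.95 m.
Total vertical stress at mid-clay: σ_v = 20×1.5 + 18.4×1.45 = 56.68 kPa.
Pore pressure: u = 9.81×(2.95 − 0) = 28.94 kPa.
Initial effective stress: σ'_0 = σ_v − u = 56.68 − 28.94 = 27.74 kPa.
Final effective stress: σ'_f = 27.74 + 114 = 141.74 kPa.
σ'_f = 141.74 ≤ σ'_p = 198 kPa, so the clay remains overconsolidated and only the recompression index applies:
S_c = C_r·H/(1+e₀)·log₁₀(σ'_f/σ'_0) = 0.051×2.9/1.9×log₁₀(141.74/27.74)
    = 0.077841 × 0.70839 = 0.05514 m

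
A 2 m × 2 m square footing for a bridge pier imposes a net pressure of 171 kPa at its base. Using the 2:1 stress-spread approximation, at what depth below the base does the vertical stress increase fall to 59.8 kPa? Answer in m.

2:1 spreading — at depth z the loaded area has grown by z in each plan dimension:
qB²/(B+z)² = Δσ_z ⇒ z = B(√(q/Δσ_z) − 1) = 2×(√(171/59.8) − 1) = 1.382 m

z ≈ 1.38 m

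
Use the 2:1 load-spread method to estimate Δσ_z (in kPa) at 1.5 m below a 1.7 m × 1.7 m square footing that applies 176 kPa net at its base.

By the 2:1 method the load spreads at 1 horizontal : 2 vertical, so at depth z the loaded area has grown by z in each plan dimension:
Δσ = qBL/((B+z)(L+z)) = 176×1.7×1.7/((1.7+1.5)(1.7+1.5)) = 49.672 kPa

Δσ_z ≈ 49.7 kPa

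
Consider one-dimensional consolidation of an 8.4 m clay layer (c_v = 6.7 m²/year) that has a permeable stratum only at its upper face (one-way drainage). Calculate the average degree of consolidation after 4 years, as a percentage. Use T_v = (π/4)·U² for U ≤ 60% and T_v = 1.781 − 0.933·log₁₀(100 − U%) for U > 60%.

Drainage path length: H_d = H = 8.4 m (single drainage).
T_v = c_v·t/H_d² = 6.7×4/8.4² = 0.37982.
T_v = 0.37982 corresponds to the U > 60% branch:
U = 1 − 10^((1.781 − T_v)/0.933)/100 = 0.6825

U ≈ 68.2 %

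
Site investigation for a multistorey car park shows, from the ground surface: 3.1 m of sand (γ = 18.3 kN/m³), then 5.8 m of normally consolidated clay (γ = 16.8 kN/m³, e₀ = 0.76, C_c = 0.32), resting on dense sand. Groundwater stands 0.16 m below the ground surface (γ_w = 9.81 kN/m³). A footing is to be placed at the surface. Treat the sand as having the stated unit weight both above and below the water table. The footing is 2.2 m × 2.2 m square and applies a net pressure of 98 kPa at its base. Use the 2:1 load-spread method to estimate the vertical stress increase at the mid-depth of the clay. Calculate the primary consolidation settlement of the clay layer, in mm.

S_c ≈ 62.6 mm

Mid-depth of clay below the ground surface: z = 3.1 + 5.8/2 = 6 m.
Total vertical stress at mid-clay: σ_v = 18.3×3.1 + 16.8×2.9 = 105.45 kPa.
Pore pressure: u = 9.81×(6 − 0.16) = 57.29 kPa.
Initial effective stress: σ'_0 = σ_v − u = 105.45 − 57.29 = 48.16 kPa.
Stress increase at mid-clay by the 2:1 spreading method:
Δσ = qBL/((B+z)(L+z)) = 98×2.2×2.2/((2.2+6)(2.2+6)) = 7.0541 kPa
Final effective stress: σ'_f = σ'_0 + Δσ = 48.16 + 7.0541 = 55.214 kPa.
Normally consolidated clay, so the full stress increment lies on the virgin compression line:
S_c = C_c·H/(1+e₀)·log₁₀(σ'_f/σ'_0) = 0.32×5.8/(1+0.76)×log₁₀(55.214/48.16)
    = 1.0545 × 0.059363 = 0.0626 m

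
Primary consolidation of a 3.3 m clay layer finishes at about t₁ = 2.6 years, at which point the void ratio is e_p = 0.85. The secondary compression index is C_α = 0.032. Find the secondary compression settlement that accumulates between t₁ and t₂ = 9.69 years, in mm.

Secondary compression: S_s = C_α·H/(1+e_p)·log₁₀(t₂/t₁)
S_s = 0.032×3.3/(1+0.85)×log₁₀(9.69/2.6)
    = 0.05708 × 0.5714 = 0.03261 m

S_s ≈ 32.6 mm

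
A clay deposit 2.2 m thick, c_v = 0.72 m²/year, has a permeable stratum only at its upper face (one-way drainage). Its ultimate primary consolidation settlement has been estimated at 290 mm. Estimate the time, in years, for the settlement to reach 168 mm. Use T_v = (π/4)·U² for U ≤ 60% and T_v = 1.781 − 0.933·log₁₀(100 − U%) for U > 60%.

t ≈ 1.77 years

Drainage path length: H_d = H = 2.2 m (single drainage).
U = S(t)/S_ult = 168/290 = 0.5793.
U ≤ 60%: T_v = (π/4)·U² = (π/4)×0.57931² = 0.26358.
t = T_v·H_d²/c_v = 0.26358×2.2²/0.72 = 1.772 years.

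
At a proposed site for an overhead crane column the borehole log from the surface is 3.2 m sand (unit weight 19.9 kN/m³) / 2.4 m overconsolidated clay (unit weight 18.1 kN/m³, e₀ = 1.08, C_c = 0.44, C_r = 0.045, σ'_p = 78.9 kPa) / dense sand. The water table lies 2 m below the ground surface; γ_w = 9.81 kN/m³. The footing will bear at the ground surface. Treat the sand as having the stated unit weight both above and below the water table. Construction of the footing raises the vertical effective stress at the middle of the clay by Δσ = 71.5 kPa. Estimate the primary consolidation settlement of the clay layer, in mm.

Mid-depth of clay below the ground surface: z = 3.2 + 2.4/2 = 4.4 m.
Total vertical stress at mid-clay: σ_v = 19.9×3.2 + 18.1×1.2 = 85.4 kPa.
Pore pressure: u = 9.81×(4.4 − 2) = 23.544 kPa.
Initial effective stress: σ'_0 = σ_v − u = 85.4 − 23.544 = 61.856 kPa.
Final effective stress: σ'_f = 61.856 + 71.5 = 133.36 kPa.
σ'_f = 133.36 > σ'_p = 78.9 kPa, so the stress path crosses the preconsolidation pressure — recompression up to σ'_p, then virgin compression beyond:
S_c = H/(1+e₀)·[C_r·log₁₀(σ'_p/σ'_0) + C_c·log₁₀(σ'_f/σ'_p)]
    = 2.4/2.08 × [0.045×log₁₀(78.9/61.856) + 0.44×log₁₀(133.36/78.9)]
    = 1.1538 × [0.0047563 + 0.1003] = 0.1212 m

S_c ≈ 121 mm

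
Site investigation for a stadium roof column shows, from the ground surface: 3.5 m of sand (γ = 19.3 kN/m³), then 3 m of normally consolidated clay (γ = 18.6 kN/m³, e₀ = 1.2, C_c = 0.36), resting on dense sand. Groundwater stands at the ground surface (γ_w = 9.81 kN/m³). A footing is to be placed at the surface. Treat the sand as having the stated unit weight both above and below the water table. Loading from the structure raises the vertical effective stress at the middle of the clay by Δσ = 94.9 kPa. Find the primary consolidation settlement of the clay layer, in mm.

S_c ≈ 237 mm

Mid-depth of clay below the ground surface: z = 3.5 + 3/2 = 5 m.
Total vertical stress at mid-clay: σ_v = 19.3×3.5 + 18.6×1.5 = 95.45 kPa.
Pore pressure: u = 9.81×(5 − 0) = 49.05 kPa.
Initial effective stress: σ'_0 = σ_v − u = 95.45 − 49.05 = 46.4 kPa.
Final effective stress: σ'_f = σ'_0 + Δσ = 46.4 + 94.9 = 141.3 kPa.
Normally consolidated clay, so the full stress increment lies on the virgin compression line:
S_c = C_c·H/(1+e₀)·log₁₀(σ'_f/σ'_0) = 0.36×3/(1+1.2)×log₁₀(141.3/46.4)
    = 0.49091 × 0.48362 = 0.2374 m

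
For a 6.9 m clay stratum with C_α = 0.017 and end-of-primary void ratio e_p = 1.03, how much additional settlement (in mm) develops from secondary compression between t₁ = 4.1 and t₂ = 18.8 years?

S_s ≈ 38.2 mm

Secondary compression: S_s = C_α·H/(1+e_p)·log₁₀(t₂/t₁)
S_s = 0.017×6.9/(1+1.03)×log₁₀(18.8/4.1)
    = 0.05778 × 0.6614 = 0.03822 m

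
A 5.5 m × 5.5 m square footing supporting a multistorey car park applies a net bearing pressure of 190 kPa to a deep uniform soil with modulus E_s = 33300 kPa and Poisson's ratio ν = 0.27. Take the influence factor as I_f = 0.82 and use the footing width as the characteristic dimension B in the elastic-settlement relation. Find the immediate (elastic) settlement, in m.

S_e ≈ 0.0239 m

Immediate (elastic) settlement: S_e = q·B·(1−ν²)/E_s · I_f.
S_e = 190 × 5.5 × (1 − 0.27²) / 33300 × 0.82
    = 190 × 5.5 × 0.9271 / 33300 × 0.82
    = 0.02386 m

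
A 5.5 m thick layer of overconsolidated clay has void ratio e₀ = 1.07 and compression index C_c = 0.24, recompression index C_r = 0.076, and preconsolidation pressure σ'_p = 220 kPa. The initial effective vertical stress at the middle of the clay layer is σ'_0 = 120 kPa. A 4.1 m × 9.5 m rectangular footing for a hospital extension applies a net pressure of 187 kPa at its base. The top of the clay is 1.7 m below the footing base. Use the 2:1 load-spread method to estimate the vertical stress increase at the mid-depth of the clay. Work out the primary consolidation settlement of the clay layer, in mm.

Mid-depth of clay below the footing base: z = 1.7 + 5.5/2 = 4.45 m.
Stress increase at mid-clay by the 2:1 spreading method:
Δσ = qBL/((B+z)(L+z)) = 187×4.1×9.5/((4.1+4.45)(9.5+4.45)) = 61.067 kPa
Final effective stress: σ'_f = 120 + 61.067 = 181.07 kPa.
σ'_f = 181.07 ≤ σ'_p = 220 kPa, so the clay remains overconsolidated and only the recompression index applies:
S_c = C_r·H/(1+e₀)·log₁₀(σ'_f/σ'_0) = 0.076×5.5/2.07×log₁₀(181.07/120)
    = 0.20193 × 0.17867 = 0.03608 m

S_c ≈ 36.1 mm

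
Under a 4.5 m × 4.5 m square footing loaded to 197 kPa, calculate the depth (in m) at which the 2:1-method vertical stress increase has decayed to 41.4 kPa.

z ≈ 5.32 m

2:1 spreading — at depth z the loaded area has grown by z in each plan dimension:
qB²/(B+z)² = Δσ_z ⇒ z = B(√(q/Δσ_z) − 1) = 4.5×(√(197/41.4) − 1) = 5.316 m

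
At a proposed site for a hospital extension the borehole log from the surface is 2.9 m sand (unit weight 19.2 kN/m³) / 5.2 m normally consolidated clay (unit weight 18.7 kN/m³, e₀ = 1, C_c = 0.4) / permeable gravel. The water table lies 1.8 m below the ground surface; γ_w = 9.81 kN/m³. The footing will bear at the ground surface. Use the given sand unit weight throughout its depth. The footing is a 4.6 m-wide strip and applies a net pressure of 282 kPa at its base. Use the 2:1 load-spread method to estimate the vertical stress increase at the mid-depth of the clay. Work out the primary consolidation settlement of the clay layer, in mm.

S_c ≈ 479 mm

Mid-depth of clay below the ground surface: z = 2.9 + 5.2/2 = 5.5 m.
Total vertical stress at mid-clay: σ_v = 19.2×2.9 + 18.7×2.6 = 104.3 kPa.
Pore pressure: u = 9.81×(5.5 − 1.8) = 36.297 kPa.
Initial effective stress: σ'_0 = σ_v − u = 104.3 − 36.297 = 68.003 kPa.
Stress increase at mid-clay by the 2:1 spreading method:
Δσ = qB/(B+z) = 282×4.6/(4.6+5.5) = 128.44 kPa
Final effective stress: σ'_f = σ'_0 + Δσ = 68.003 + 128.44 = 196.44 kPa.
Normally consolidated clay, so the full stress increment lies on the virgin compression line:
S_c = C_c·H/(1+e₀)·log₁₀(σ'_f/σ'_0) = 0.4×5.2/(1+1)×log₁₀(196.44/68.003)
    = 1.04 × 0.4607 = 0.4791 m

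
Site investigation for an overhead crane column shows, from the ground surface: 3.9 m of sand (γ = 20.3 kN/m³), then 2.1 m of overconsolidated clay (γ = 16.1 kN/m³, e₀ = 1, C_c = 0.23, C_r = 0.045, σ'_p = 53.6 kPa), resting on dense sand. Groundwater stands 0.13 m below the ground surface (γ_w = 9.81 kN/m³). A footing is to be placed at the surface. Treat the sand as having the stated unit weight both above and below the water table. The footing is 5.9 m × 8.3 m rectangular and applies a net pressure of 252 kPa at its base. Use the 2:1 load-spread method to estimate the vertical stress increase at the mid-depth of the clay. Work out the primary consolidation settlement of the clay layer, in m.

S_c ≈ 0.0985 m

Mid-depth of clay below the ground surface: z = 3.9 + 2.1/2 = 4.95 m.
Total vertical stress at mid-clay: σ_v = 20.3×3.9 + 16.1×1.05 = 96.075 kPa.
Pore pressure: u = 9.81×(4.95 − 0.13) = 47.284 kPa.
Initial effective stress: σ'_0 = σ_v − u = 96.075 − 47.284 = 48.791 kPa.
Stress increase at mid-clay by the 2:1 spreading method:
Δσ = qBL/((B+z)(L+z)) = 252×5.9×8.3/((5.9+4.95)(8.3+4.95)) = 85.839 kPa
Final effective stress: σ'_f = 48.791 + 85.839 = 134.63 kPa.
σ'_f = 134.63 > σ'_p = 53.6 kPa, so the stress path crosses the preconsolidation pressure — recompression up to σ'_p, then virgin compression beyond:
S_c = H/(1+e₀)·[C_r·log₁₀(σ'_p/σ'_0) + C_c·log₁₀(σ'_f/σ'_p)]
    = 2.1/2 × [0.045×log₁₀(53.6/48.791) + 0.23×log₁₀(134.63/53.6)]
    = 1.05 × [0.0018371 + 0.091995] = 0.09852 m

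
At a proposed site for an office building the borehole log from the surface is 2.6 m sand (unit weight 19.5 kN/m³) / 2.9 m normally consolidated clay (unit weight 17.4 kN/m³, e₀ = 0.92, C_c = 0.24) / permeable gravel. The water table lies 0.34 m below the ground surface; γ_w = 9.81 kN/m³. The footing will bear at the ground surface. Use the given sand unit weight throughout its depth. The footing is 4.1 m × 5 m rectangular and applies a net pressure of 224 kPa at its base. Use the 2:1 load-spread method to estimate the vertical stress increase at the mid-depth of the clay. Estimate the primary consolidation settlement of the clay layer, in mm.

S_c ≈ 149 mm

Mid-depth of clay below the ground surface: z = 2.6 + 2.9/2 = 4.05 m.
Total vertical stress at mid-clay: σ_v = 19.5×2.6 + 17.4×1.45 = 75.93 kPa.
Pore pressure: u = 9.81×(4.05 − 0.34) = 36.395 kPa.
Initial effective stress: σ'_0 = σ_v − u = 75.93 − 36.395 = 39.535 kPa.
Stress increase at mid-clay by the 2:1 spreading method:
Δσ = qBL/((B+z)(L+z)) = 224×4.1×5/((4.1+4.05)(5+4.05)) = 62.258 kPa
Final effective stress: σ'_f = σ'_0 + Δσ = 39.535 + 62.258 = 101.79 kPa.
Normally consolidated clay, so the full stress increment lies on the virgin compression line:
S_c = C_c·H/(1+e₀)·log₁₀(σ'_f/σ'_0) = 0.24×2.9/(1+0.92)×log₁₀(101.79/39.535)
    = 0.3625 × 0.41072 = 0.1489 m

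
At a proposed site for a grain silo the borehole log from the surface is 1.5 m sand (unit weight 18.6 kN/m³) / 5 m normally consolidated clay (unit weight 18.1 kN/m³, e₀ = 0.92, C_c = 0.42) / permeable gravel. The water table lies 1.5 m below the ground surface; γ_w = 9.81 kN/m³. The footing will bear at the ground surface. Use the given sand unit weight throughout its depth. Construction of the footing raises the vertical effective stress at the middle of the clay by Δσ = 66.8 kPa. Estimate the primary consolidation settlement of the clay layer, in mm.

S_c ≈ 411 mm

Mid-depth of clay below the ground surface: z = 1.5 + 5/2 = 4 m.
Total vertical stress at mid-clay: σ_v = 18.6×1.5 + 18.1×2.5 = 73.15 kPa.
Pore pressure: u = 9.81×(4 − 1.5) = 24.525 kPa.
Initial effective stress: σ'_0 = σ_v − u = 73.15 − 24.525 = 48.625 kPa.
Final effective stress: σ'_f = σ'_0 + Δσ = 48.625 + 66.8 = 115.42 kPa.
Normally consolidated clay, so the full stress increment lies on the virgin compression line:
S_c = C_c·H/(1+e₀)·log₁₀(σ'_f/σ'_0) = 0.42×5/(1+0.92)×log₁₀(115.42/48.625)
    = 1.0938 × 0.37542 = 0.4106 m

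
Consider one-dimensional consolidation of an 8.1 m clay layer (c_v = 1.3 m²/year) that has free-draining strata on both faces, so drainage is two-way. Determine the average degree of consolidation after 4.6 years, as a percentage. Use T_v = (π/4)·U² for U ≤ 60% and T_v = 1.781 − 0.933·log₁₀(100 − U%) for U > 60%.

Drainage path length: H_d = H/2 = 4.05 m (double drainage).
T_v = c_v·t/H_d² = 1.3×4.6/4.05² = 0.36458.
T_v = 0.36458 corresponds to the U > 60% branch:
U = 1 − 10^((1.781 − T_v)/0.933)/100 = 0.6703

U ≈ 67 %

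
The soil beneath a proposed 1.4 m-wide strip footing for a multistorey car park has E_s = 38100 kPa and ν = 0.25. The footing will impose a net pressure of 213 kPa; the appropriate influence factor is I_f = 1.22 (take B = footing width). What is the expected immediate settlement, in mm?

S_e ≈ 8.95 mm

Immediate (elastic) settlement: S_e = q·B·(1−ν²)/E_s · I_f.
S_e = 213 × 1.4 × (1 − 0.25²) / 38100 × 1.22
    = 213 × 1.4 × 0.9375 / 38100 × 1.22
    = 0.008952 m = 8.952 mm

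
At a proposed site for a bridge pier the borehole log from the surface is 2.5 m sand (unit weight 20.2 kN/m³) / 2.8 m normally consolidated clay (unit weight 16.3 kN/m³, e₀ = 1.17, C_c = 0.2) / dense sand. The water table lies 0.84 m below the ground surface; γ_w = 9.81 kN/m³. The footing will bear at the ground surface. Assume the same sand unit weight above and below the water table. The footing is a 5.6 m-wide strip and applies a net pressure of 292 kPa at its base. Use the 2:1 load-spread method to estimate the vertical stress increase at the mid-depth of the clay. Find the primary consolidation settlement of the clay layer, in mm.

S_c ≈ 180 mm

Mid-depth of clay below the ground surface: z = 2.5 + 2.8/2 = 3.9 m.
Total vertical stress at mid-clay: σ_v = 20.2×2.5 + 16.3×1.4 = 73.32 kPa.
Pore pressure: u = 9.81×(3.9 − 0.84) = 30.019 kPa.
Initial effective stress: σ'_0 = σ_v − u = 73.32 − 30.019 = 43.301 kPa.
Stress increase at mid-clay by the 2:1 spreading method:
Δσ = qB/(B+z) = 292×5.6/(5.6+3.9) = 172.13 kPa
Final effective stress: σ'_f = σ'_0 + Δσ = 43.301 + 172.13 = 215.43 kPa.
Normally consolidated clay, so the full stress increment lies on the virgin compression line:
S_c = C_c·H/(1+e₀)·log₁₀(σ'_f/σ'_0) = 0.2×2.8/(1+1.17)×log₁₀(215.43/43.301)
    = 0.25806 × 0.69681 = 0.1798 m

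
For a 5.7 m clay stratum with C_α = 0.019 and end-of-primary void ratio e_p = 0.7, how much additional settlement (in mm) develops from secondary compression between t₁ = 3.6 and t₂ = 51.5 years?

S_s ≈ 73.6 mm

Secondary compression: S_s = C_α·H/(1+e_p)·log₁₀(t₂/t₁)
S_s = 0.019×5.7/(1+0.7)×log₁₀(51.5/3.6)
    = 0.06371 × 1.156 = 0.07361 m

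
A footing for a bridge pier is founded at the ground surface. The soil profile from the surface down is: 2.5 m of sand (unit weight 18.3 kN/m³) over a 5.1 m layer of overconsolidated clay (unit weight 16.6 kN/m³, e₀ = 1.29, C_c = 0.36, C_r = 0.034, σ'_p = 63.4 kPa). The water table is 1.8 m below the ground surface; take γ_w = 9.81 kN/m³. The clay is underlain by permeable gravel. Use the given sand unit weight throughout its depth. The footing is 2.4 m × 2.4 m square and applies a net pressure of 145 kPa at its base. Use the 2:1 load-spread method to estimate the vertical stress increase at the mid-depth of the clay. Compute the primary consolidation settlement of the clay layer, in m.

S_c ≈ 0.0446 m

Mid-depth of clay below the ground surface: z = 2.5 + 5.1/2 = 5.05 m.
Total vertical stress at mid-clay: σ_v = 18.3×2.5 + 16.6×2.55 = 88.08 kPa.
Pore pressure: u = 9.81×(5.05 − 1.8) = 31.883 kPa.
Initial effective stress: σ'_0 = σ_v − u = 88.08 − 31.883 = 56.197 kPa.
Stress increase at mid-clay by the 2:1 spreading method:
Δσ = qBL/((B+z)(L+z)) = 145×2.4×2.4/((2.4+5.05)(2.4+5.05)) = 15.048 kPa
Final effective stress: σ'_f = 56.197 + 15.048 = 71.245 kPa.
σ'_f = 71.245 > σ'_p = 63.4 kPa, so the stress path crosses the preconsolidation pressure — recompression up to σ'_p, then virgin compression beyond:
S_c = H/(1+e₀)·[C_r·log₁₀(σ'_p/σ'_0) + C_c·log₁₀(σ'_f/σ'_p)]
    = 5.1/2.29 × [0.034×log₁₀(63.4/56.197) + 0.36×log₁₀(71.245/63.4)]
    = 2.2271 × [0.0017808 + 0.018239] = 0.04459 m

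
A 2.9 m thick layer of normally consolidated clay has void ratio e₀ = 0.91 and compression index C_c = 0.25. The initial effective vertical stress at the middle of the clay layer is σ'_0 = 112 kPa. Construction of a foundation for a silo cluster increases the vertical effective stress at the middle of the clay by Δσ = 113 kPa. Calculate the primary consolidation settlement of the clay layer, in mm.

Final effective stress: σ'_f = σ'_0 + Δσ = 112 + 113 = 225 kPa.
Normally consolidated clay, so the full stress increment lies on the virgin compression line:
S_c = C_c·H/(1+e₀)·log₁₀(σ'_f/σ'_0) = 0.25×2.9/(1+0.91)×log₁₀(225/112)
    = 0.37958 × 0.30296 = 0.115 m

S_c ≈ 115 mm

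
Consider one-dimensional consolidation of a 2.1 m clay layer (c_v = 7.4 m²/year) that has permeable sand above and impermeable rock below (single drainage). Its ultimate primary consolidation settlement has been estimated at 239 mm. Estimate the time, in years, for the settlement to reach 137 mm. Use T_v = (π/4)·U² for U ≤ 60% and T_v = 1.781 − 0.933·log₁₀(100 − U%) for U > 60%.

t ≈ 0.154 years

Drainage path length: H_d = H = 2.1 m (single drainage).
U = S(t)/S_ult = 137/239 = 0.5732.
U ≤ 60%: T_v = (π/4)·U² = (π/4)×0.57322² = 0.25807.
t = T_v·H_d²/c_v = 0.25807×2.1²/7.4 = 0.1538 years.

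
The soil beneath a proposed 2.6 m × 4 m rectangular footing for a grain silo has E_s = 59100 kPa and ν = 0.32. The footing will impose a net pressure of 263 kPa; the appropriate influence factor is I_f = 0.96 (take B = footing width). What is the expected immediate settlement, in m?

Immediate (elastic) settlement: S_e = q·B·(1−ν²)/E_s · I_f.
S_e = 263 × 2.6 × (1 − 0.32²) / 59100 × 0.96
    = 263 × 2.6 × 0.8976 / 59100 × 0.96
    = 0.00997 m

S_e ≈ 0.00997 m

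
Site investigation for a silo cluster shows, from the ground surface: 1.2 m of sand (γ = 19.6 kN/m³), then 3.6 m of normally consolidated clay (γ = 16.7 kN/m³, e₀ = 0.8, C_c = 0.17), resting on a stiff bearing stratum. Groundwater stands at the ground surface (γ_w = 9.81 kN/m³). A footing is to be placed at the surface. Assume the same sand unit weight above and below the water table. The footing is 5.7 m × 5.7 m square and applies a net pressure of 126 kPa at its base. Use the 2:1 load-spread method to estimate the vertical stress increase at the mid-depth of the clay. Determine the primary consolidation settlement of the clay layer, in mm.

Mid-depth of clay below the ground surface: z = 1.2 + 3.6/2 = 3 m.
Total vertical stress at mid-clay: σ_v = 19.6×1.2 + 16.7×1.8 = 53.58 kPa.
Pore pressure: u = 9.81×(3 − 0) = 29.43 kPa.
Initial effective stress: σ'_0 = σ_v − u = 53.58 − 29.43 = 24.15 kPa.
Stress increase at mid-clay by the 2:1 spreading method:
Δσ = qBL/((B+z)(L+z)) = 126×5.7×5.7/((5.7+3)(5.7+3)) = 54.086 kPa
Final effective stress: σ'_f = σ'_0 + Δσ = 24.15 + 54.086 = 78.236 kPa.
Normally consolidated clay, so the full stress increment lies on the virgin compression line:
S_c = C_c·H/(1+e₀)·log₁₀(σ'_f/σ'_0) = 0.17×3.6/(1+0.8)×log₁₀(78.236/24.15)
    = 0.34 × 0.51049 = 0.1736 m

S_c ≈ 174 mm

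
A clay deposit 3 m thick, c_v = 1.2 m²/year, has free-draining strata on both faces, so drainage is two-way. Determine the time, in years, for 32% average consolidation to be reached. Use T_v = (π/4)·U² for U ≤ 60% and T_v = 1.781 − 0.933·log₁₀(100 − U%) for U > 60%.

Drainage path length: H_d = H/2 = 1.5 m (double drainage).
U ≤ 60%: T_v = (π/4)·U² = (π/4)×0.32² = 0.080425.
t = T_v·H_d²/c_v = 0.080425×1.5²/1.2 = 0.1508 years.

t ≈ 0.151 years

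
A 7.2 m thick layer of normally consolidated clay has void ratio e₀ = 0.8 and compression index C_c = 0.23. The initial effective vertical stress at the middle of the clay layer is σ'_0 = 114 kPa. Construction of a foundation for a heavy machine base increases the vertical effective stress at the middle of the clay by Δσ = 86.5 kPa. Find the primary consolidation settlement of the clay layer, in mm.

Final effective stress: σ'_f = σ'_0 + Δσ = 114 + 86.5 = 200.5 kPa.
Normally consolidated clay, so the full stress increment lies on the virgin compression line:
S_c = C_c·H/(1+e₀)·log₁₀(σ'_f/σ'_0) = 0.23×7.2/(1+0.8)×log₁₀(200.5/114)
    = 0.92 × 0.24521 = 0.2256 m

S_c ≈ 226 mm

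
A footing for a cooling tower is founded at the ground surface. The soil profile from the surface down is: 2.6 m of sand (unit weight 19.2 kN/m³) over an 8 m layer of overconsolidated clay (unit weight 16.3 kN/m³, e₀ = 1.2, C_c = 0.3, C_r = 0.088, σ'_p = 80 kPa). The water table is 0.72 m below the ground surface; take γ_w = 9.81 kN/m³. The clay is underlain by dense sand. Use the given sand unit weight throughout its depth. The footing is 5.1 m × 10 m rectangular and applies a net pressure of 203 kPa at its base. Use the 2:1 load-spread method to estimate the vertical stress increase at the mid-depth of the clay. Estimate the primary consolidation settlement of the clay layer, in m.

Mid-depth of clay below the ground surface: z = 2.6 + 8/2 = 6.6 m.
Total vertical stress at mid-clay: σ_v = 19.2×2.6 + 16.3×4 = 115.12 kPa.
Pore pressure: u = 9.81×(6.6 − 0.72) = 57.683 kPa.
Initial effective stress: σ'_0 = σ_v − u = 115.12 − 57.683 = 57.437 kPa.
Stress increase at mid-clay by the 2:1 spreading method:
Δσ = qBL/((B+z)(L+z)) = 203×5.1×10/((5.1+6.6)(10+6.6)) = 53.306 kPa
Final effective stress: σ'_f = 57.437 + 53.306 = 110.74 kPa.
σ'_f = 110.74 > σ'_p = 80 kPa, so the stress path crosses the preconsolidation pressure — recompression up to σ'_p, then virgin compression beyond:
S_c = H/(1+e₀)·[C_r·log₁₀(σ'_p/σ'_0) + C_c·log₁₀(σ'_f/σ'_p)]
    = 8/2.2 × [0.088×log₁₀(80/57.437) + 0.3×log₁₀(110.74/80)]
    = 3.6364 × [0.012663 + 0.042364] = 0.2001 m

S_c ≈ 0.2 m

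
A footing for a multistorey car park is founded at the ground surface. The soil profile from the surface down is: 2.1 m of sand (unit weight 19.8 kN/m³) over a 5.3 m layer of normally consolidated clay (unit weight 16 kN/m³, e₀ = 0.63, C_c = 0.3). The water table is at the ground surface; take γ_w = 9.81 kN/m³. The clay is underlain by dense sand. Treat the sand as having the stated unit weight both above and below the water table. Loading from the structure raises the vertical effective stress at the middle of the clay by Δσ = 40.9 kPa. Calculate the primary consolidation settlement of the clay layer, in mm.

S_c ≈ 313 mm

Mid-depth of clay below the ground surface: z = 2.1 + 5.3/2 = 4.75 m.
Total vertical stress at mid-clay: σ_v = 19.8×2.1 + 16×2.65 = 83.98 kPa.
Pore pressure: u = 9.81×(4.75 − 0) = 46.598 kPa.
Initial effective stress: σ'_0 = σ_v − u = 83.98 − 46.598 = 37.382 kPa.
Final effective stress: σ'_f = σ'_0 + Δσ = 37.382 + 40.9 = 78.282 kPa.
Normally consolidated clay, so the full stress increment lies on the virgin compression line:
S_c = C_c·H/(1+e₀)·log₁₀(σ'_f/σ'_0) = 0.3×5.3/(1+0.63)×log₁₀(78.282/37.382)
    = 0.97546 × 0.321 = 0.3131 m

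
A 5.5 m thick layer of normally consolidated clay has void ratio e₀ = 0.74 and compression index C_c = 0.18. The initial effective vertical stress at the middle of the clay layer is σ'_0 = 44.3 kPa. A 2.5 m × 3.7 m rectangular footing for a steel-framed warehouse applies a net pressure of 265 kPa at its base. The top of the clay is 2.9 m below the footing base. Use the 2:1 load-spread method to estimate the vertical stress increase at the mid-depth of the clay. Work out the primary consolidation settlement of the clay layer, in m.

S_c ≈ 0.135 m

Mid-depth of clay below the footing base: z = 2.9 + 5.5/2 = 5.65 m.
Stress increase at mid-clay by the 2:1 spreading method:
Δσ = qBL/((B+z)(L+z)) = 265×2.5×3.7/((2.5+5.65)(3.7+5.65)) = 32.168 kPa
Final effective stress: σ'_f = σ'_0 + Δσ = 44.3 + 32.168 = 76.468 kPa.
Normally consolidated clay, so the full stress increment lies on the virgin compression line:
S_c = C_c·H/(1+e₀)·log₁₀(σ'_f/σ'_0) = 0.18×5.5/(1+0.74)×log₁₀(76.468/44.3)
    = 0.56897 × 0.23708 = 0.1349 m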